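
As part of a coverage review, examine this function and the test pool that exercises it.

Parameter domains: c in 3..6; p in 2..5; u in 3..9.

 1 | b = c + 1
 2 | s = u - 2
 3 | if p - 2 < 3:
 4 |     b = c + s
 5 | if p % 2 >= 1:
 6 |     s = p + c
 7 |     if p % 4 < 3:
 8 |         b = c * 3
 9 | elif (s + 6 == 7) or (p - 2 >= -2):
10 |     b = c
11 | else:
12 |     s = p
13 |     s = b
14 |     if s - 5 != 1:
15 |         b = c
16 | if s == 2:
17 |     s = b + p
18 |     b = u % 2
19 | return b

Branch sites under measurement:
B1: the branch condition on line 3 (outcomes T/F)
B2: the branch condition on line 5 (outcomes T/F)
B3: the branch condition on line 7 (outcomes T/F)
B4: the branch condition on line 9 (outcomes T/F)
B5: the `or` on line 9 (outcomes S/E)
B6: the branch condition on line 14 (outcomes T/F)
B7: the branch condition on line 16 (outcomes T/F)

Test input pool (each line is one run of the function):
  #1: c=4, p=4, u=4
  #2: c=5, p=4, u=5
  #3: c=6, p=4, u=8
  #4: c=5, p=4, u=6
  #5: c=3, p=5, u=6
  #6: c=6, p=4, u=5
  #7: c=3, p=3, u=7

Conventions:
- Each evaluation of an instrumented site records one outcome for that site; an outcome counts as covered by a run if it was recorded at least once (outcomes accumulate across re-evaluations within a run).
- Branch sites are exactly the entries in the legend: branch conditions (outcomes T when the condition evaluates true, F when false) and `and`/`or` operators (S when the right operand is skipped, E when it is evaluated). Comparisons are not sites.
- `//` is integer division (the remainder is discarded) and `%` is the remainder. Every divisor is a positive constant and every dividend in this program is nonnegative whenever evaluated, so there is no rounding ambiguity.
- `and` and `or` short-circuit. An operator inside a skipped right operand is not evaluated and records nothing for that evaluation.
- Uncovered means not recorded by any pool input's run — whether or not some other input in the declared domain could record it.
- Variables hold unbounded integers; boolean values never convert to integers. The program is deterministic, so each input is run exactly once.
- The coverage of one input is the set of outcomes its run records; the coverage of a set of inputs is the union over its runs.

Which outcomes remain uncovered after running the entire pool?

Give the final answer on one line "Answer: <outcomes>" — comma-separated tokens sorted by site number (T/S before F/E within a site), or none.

input #1 (c=4, p=4, u=4): events B1->T, B2->F, B5->E, B4->T, B7->T; covers B1=T, B2=F, B4=T, B5=E, B7=T
input #2 (c=5, p=4, u=5): events B1->T, B2->F, B5->E, B4->T, B7->F; covers B1=T, B2=F, B4=T, B5=E, B7=F
input #3 (c=6, p=4, u=8): events B1->T, B2->F, B5->E, B4->T, B7->F; covers B1=T, B2=F, B4=T, B5=E, B7=F
input #4 (c=5, p=4, u=6): events B1->T, B2->F, B5->E, B4->T, B7->F; covers B1=T, B2=F, B4=T, B5=E, B7=F
input #5 (c=3, p=5, u=6): events B1->F, B2->T, B3->T, B7->F; covers B1=F, B2=T, B3=T, B7=F
input #6 (c=6, p=4, u=5): events B1->T, B2->F, B5->E, B4->T, B7->F; covers B1=T, B2=F, B4=T, B5=E, B7=F
input #7 (c=3, p=3, u=7): events B1->T, B2->T, B3->F, B7->F; covers B1=T, B2=T, B3=F, B7=F
union over the pool: B1=T, B1=F, B2=T, B2=F, B3=T, B3=F, B4=T, B5=E, B7=T, B7=F
uncovered (4 of 14): B4=F, B5=S, B6=T, B6=F

Answer: B4=F, B5=S, B6=T, B6=F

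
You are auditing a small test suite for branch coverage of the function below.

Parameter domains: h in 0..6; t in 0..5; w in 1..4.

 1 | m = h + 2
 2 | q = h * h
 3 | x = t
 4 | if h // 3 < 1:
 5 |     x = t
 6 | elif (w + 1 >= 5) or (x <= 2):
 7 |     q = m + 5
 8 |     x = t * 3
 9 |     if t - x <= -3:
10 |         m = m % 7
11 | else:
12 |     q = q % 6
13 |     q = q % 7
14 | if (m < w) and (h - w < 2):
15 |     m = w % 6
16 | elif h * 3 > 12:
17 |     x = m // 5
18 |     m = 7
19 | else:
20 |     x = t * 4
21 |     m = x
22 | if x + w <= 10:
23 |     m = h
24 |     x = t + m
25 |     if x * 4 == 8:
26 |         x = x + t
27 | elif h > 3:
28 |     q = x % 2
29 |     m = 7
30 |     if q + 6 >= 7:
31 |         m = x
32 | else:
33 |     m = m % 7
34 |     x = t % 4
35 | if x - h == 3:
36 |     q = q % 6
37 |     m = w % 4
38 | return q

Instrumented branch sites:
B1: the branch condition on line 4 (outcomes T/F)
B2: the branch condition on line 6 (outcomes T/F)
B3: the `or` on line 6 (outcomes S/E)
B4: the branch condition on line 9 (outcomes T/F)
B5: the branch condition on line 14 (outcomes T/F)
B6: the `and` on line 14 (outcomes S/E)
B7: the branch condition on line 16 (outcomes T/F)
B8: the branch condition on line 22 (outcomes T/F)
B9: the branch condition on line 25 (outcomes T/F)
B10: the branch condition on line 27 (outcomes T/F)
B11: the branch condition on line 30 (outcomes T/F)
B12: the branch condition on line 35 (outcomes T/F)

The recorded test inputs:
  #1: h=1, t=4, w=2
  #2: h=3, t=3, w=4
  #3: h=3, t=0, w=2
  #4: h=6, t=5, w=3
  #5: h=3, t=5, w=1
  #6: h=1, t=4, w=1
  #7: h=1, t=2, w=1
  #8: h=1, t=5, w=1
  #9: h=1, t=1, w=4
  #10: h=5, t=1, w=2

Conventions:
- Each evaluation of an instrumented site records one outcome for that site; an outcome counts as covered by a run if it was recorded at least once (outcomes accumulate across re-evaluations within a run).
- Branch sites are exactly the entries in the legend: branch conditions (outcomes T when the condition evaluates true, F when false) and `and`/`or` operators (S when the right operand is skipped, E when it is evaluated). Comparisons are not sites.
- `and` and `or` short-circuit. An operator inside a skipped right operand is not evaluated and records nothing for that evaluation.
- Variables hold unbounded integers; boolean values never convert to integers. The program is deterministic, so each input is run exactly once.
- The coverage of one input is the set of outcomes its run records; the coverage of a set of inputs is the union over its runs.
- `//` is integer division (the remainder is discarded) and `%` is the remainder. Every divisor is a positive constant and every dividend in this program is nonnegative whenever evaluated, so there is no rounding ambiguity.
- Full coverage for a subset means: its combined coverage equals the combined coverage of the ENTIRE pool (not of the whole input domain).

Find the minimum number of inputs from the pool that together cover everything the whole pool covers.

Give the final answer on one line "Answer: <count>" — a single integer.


run #1 (h=1, t=4, w=2) runs B1->T, B6->S, B5->F, B7->F, B8->F, B10->F, B12->F; records B1=T, B5=F, B6=S, B7=F, B8=F, B10=F, B12=F
run #2 (h=3, t=3, w=4) runs B1->F, B3->S, B2->T, B4->T, B6->S, B5->F, B7->F, B8->F, B10->F, B12->F; records B1=F, B2=T, B3=S, B4=T, B5=F, B6=S, B7=F, B8=F, B10=F, B12=F
run #3 (h=3, t=0, w=2) runs B1->F, B3->E, B2->T, B4->F, B6->S, B5->F, B7->F, B8->T, B9->F, B12->F; records B1=F, B2=T, B3=E, B4=F, B5=F, B6=S, B7=F, B8=T, B9=F, B12=F
run #4 (h=6, t=5, w=3) runs B1->F, B3->E, B2->F, B6->S, B5->F, B7->T, B8->T, B9->F, B12->F; records B1=F, B2=F, B3=E, B5=F, B6=S, B7=T, B8=T, B9=F, B12=F
run #5 (h=3, t=5, w=1) runs B1->F, B3->E, B2->F, B6->S, B5->F, B7->F, B8->F, B10->F, B12->F; records B1=F, B2=F, B3=E, B5=F, B6=S, B7=F, B8=F, B10=F, B12=F
run #6 (h=1, t=4, w=1) runs B1->T, B6->S, B5->F, B7->F, B8->F, B10->F, B12->F; records B1=T, B5=F, B6=S, B7=F, B8=F, B10=F, B12=F
run #7 (h=1, t=2, w=1) runs B1->T, B6->S, B5->F, B7->F, B8->T, B9->F, B12->F; records B1=T, B5=F, B6=S, B7=F, B8=T, B9=F, B12=F
run #8 (h=1, t=5, w=1) runs B1->T, B6->S, B5->F, B7->F, B8->F, B10->F, B12->F; records B1=T, B5=F, B6=S, B7=F, B8=F, B10=F, B12=F
run #9 (h=1, t=1, w=4) runs B1->T, B6->E, B5->T, B8->T, B9->T, B12->F; records B1=T, B5=T, B6=E, B8=T, B9=T, B12=F
run #10 (h=5, t=1, w=2) runs B1->F, B3->E, B2->T, B4->F, B6->S, B5->F, B7->T, B8->T, B9->F, B12->F; records B1=F, B2=T, B3=E, B4=F, B5=F, B6=S, B7=T, B8=T, B9=F, B12=F
union over all inputs: B1=T, B1=F, B2=T, B2=F, B3=S, B3=E, B4=T, B4=F, B5=T, B5=F, B6=S, B6=E, B7=T, B7=F, B8=T, B8=F, B9=T, B9=F, B10=F, B12=F (20 outcomes)
no size-1 subset reaches all 20 outcomes (best union: 10/20)
no size-2 subset reaches all 20 outcomes (best union: 15/20)
no size-3 subset reaches all 20 outcomes (best union: 19/20)
the canonical winner is {2, 3, 4, 9}: size 4, full 20-outcome coverage, earliest index list among size-4 covers
Answer: 4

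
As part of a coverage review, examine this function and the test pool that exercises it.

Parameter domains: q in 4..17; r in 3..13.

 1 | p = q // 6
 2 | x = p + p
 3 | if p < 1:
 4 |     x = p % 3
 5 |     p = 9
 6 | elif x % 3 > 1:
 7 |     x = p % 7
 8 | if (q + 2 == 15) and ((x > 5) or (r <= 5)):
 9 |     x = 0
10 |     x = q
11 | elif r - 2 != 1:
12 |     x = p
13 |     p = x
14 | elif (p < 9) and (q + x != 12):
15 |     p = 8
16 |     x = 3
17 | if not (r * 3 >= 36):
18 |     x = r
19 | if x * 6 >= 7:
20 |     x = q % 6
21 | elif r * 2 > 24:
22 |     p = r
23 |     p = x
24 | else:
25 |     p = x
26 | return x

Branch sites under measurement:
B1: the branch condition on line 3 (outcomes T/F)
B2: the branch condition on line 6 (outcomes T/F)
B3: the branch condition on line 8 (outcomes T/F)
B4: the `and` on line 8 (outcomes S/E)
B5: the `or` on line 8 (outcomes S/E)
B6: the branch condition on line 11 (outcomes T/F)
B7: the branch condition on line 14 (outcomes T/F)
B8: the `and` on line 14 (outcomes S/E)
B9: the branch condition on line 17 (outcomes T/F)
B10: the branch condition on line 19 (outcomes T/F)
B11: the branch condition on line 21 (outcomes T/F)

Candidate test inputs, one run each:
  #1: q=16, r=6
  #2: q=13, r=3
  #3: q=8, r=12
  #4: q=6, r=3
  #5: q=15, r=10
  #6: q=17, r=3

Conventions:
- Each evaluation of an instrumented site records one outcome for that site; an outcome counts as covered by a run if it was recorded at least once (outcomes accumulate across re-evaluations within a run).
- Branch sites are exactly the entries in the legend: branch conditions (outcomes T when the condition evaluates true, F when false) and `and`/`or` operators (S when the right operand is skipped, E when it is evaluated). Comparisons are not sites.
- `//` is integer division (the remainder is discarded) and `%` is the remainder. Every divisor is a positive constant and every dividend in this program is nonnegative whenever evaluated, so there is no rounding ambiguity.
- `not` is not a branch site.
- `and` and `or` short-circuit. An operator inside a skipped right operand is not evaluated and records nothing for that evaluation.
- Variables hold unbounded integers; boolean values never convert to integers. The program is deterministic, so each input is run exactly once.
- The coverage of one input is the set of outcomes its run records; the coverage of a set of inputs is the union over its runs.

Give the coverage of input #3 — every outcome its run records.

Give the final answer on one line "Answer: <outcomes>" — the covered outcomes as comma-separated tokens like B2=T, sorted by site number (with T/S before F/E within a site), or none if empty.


Tracing the run of input #3 (q=8, r=12):
  B1->F, B2->T, B4->S, B3->F, B6->T, B9->F, B10->F, B11->F
deduplicating events, the covered set is: B1=F, B2=T, B3=F, B4=S, B6=T, B9=F, B10=F, B11=F
Answer: B1=F, B2=T, B3=F, B4=S, B6=T, B9=F, B10=F, B11=F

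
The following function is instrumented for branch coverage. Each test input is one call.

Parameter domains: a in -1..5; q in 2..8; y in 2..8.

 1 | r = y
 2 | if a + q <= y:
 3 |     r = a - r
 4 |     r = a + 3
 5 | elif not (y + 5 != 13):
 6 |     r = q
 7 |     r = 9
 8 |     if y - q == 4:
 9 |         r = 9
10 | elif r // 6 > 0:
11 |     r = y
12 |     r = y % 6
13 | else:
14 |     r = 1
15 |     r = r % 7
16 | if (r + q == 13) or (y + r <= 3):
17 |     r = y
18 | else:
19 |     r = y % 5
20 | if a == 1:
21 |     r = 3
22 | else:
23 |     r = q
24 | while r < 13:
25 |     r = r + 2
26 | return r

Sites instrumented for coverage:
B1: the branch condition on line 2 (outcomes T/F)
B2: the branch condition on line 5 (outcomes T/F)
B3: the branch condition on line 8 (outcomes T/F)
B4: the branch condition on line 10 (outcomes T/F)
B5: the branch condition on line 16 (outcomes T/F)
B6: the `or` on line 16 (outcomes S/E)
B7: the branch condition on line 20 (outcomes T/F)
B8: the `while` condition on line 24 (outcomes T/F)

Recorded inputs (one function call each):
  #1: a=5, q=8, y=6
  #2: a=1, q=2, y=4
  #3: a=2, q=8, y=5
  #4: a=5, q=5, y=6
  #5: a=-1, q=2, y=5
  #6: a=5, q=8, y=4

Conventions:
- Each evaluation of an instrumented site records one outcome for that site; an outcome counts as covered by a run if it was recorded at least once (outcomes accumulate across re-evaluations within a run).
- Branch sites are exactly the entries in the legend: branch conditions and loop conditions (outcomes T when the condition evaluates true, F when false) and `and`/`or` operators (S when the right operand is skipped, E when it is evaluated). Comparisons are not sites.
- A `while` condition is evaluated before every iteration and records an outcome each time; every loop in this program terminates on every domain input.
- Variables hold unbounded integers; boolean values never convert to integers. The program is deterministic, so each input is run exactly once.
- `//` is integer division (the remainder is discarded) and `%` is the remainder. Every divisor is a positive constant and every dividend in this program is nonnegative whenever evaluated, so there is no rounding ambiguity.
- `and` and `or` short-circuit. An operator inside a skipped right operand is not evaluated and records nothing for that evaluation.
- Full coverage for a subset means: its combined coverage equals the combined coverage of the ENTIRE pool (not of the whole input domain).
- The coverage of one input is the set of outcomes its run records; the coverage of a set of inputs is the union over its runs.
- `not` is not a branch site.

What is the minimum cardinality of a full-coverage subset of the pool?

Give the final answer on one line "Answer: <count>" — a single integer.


input #1 (a=5, q=8, y=6): events B1->F, B2->F, B4->T, B6->E, B5->F, B7->F, B8->T, B8->T, B8->T, B8->F; covers B1=F, B2=F, B4=T, B5=F, B6=E, B7=F, B8=T, B8=F
input #2 (a=1, q=2, y=4): events B1->T, B6->E, B5->F, B7->T, B8->T, B8->T, B8->T, B8->T, B8->T, B8->F; covers B1=T, B5=F, B6=E, B7=T, B8=T, B8=F
input #3 (a=2, q=8, y=5): events B1->F, B2->F, B4->F, B6->E, B5->F, B7->F, B8->T, B8->T, B8->T, B8->F; covers B1=F, B2=F, B4=F, B5=F, B6=E, B7=F, B8=T, B8=F
input #4 (a=5, q=5, y=6): events B1->F, B2->F, B4->T, B6->E, B5->F, B7->F, B8->T, B8->T, B8->T, B8->T, B8->F; covers B1=F, B2=F, B4=T, B5=F, B6=E, B7=F, B8=T, B8=F
input #5 (a=-1, q=2, y=5): events B1->T, B6->E, B5->F, B7->F, B8->T, B8->T, B8->T, B8->T, B8->T, B8->T, B8->F; covers B1=T, B5=F, B6=E, B7=F, B8=T, B8=F
input #6 (a=5, q=8, y=4): events B1->F, B2->F, B4->F, B6->E, B5->F, B7->F, B8->T, B8->T, B8->T, B8->F; covers B1=F, B2=F, B4=F, B5=F, B6=E, B7=F, B8=T, B8=F
union over all inputs: B1=T, B1=F, B2=F, B4=T, B4=F, B5=F, B6=E, B7=T, B7=F, B8=T, B8=F (11 outcomes)
every size-1 subset falls short of the 11 outcomes (best: 8/11)
every size-2 subset falls short of the 11 outcomes (best: 10/11)
at size 3, {1, 2, 3} reaches all 11 outcomes; every lexicographically earlier size-3 subset fails
Answer: 3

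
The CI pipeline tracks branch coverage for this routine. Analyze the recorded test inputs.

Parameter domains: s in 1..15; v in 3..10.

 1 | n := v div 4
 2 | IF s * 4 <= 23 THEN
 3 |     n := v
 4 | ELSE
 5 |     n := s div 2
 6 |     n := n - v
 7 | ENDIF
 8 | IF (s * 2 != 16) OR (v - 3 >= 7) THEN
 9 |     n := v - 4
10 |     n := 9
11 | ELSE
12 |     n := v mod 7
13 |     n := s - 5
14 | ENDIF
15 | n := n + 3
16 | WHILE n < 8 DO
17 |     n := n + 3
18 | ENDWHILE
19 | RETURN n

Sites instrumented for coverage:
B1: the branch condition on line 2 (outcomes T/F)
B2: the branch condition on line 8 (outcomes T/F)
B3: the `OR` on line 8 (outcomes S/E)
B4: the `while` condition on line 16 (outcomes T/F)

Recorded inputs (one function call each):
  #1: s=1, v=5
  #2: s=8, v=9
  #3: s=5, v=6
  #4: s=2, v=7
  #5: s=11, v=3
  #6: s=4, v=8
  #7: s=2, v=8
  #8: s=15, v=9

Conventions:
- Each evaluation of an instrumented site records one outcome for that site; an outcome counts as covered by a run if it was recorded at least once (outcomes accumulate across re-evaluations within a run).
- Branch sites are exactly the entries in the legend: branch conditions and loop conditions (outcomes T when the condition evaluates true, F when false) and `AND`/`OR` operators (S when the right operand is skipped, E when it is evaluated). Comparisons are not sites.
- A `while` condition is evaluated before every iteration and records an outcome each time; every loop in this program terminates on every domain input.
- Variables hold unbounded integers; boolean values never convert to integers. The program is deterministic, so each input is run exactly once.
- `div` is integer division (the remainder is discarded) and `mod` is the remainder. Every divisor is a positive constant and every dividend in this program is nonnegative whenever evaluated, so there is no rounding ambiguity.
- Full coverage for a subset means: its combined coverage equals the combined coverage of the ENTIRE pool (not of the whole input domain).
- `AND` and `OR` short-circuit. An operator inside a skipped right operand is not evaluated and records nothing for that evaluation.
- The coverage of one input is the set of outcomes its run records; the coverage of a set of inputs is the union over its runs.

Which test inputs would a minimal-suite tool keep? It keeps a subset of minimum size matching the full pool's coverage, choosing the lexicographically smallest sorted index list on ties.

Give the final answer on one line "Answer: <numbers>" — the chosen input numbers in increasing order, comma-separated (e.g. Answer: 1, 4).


test 1 (s=1, v=5) fires B1->T, B3->S, B2->T, B4->F; hits B1=T, B2=T, B3=S, B4=F
test 2 (s=8, v=9) fires B1->F, B3->E, B2->F, B4->T, B4->F; hits B1=F, B2=F, B3=E, B4=T, B4=F
test 3 (s=5, v=6) fires B1->T, B3->S, B2->T, B4->F; hits B1=T, B2=T, B3=S, B4=F
test 4 (s=2, v=7) fires B1->T, B3->S, B2->T, B4->F; hits B1=T, B2=T, B3=S, B4=F
test 5 (s=11, v=3) fires B1->F, B3->S, B2->T, B4->F; hits B1=F, B2=T, B3=S, B4=F
test 6 (s=4, v=8) fires B1->T, B3->S, B2->T, B4->F; hits B1=T, B2=T, B3=S, B4=F
test 7 (s=2, v=8) fires B1->T, B3->S, B2->T, B4->F; hits B1=T, B2=T, B3=S, B4=F
test 8 (s=15, v=9) fires B1->F, B3->S, B2->T, B4->F; hits B1=F, B2=T, B3=S, B4=F
together the pool reaches 8 outcomes: B1=T, B1=F, B2=T, B2=F, B3=S, B3=E, B4=T, B4=F
no size-1 subset reaches all 8 outcomes (best union: 5/8)
inputs {1, 2} (size 2) cover everything; no size-2 subset with a lexicographically smaller index list covers all 8
Answer: 1, 2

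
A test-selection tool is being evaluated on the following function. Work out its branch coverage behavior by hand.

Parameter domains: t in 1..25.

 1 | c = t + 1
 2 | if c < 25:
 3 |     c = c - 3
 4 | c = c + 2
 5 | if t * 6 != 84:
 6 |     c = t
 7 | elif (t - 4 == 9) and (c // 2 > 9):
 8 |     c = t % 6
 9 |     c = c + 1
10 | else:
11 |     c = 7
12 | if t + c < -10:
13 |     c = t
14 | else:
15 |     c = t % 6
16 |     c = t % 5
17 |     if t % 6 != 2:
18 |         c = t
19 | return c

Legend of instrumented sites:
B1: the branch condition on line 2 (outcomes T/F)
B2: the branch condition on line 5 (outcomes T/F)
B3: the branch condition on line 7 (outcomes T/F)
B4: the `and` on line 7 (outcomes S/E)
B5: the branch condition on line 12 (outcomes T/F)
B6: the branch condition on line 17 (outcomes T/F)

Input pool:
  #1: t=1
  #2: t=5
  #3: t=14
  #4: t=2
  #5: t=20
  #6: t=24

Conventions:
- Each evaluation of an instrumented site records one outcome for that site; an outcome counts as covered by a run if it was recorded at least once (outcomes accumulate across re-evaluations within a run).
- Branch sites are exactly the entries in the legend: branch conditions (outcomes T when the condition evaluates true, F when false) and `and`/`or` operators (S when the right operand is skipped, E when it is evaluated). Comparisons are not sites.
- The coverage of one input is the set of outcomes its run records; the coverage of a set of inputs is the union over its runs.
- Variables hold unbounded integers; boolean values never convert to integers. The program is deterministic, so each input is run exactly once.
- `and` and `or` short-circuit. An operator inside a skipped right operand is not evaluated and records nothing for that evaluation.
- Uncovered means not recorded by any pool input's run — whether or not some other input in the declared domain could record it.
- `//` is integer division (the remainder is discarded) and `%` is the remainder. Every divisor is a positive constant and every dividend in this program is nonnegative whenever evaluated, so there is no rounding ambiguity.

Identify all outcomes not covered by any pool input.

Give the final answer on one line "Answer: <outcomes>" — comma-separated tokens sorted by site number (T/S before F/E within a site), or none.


#1 (t=1) -> B1->T, B2->T, B5->F, B6->T; covered: B1=T, B2=T, B5=F, B6=T
#2 (t=5) -> B1->T, B2->T, B5->F, B6->T; covered: B1=T, B2=T, B5=F, B6=T
#3 (t=14) -> B1->T, B2->F, B4->S, B3->F, B5->F, B6->F; covered: B1=T, B2=F, B3=F, B4=S, B5=F, B6=F
#4 (t=2) -> B1->T, B2->T, B5->F, B6->F; covered: B1=T, B2=T, B5=F, B6=F
#5 (t=20) -> B1->T, B2->T, B5->F, B6->F; covered: B1=T, B2=T, B5=F, B6=F
#6 (t=24) -> B1->F, B2->T, B5->F, B6->T; covered: B1=F, B2=T, B5=F, B6=T
union over the pool: B1=T, B1=F, B2=T, B2=F, B3=F, B4=S, B5=F, B6=T, B6=F
uncovered (3 of 12): B3=T, B4=E, B5=T
Answer: B3=T, B4=E, B5=T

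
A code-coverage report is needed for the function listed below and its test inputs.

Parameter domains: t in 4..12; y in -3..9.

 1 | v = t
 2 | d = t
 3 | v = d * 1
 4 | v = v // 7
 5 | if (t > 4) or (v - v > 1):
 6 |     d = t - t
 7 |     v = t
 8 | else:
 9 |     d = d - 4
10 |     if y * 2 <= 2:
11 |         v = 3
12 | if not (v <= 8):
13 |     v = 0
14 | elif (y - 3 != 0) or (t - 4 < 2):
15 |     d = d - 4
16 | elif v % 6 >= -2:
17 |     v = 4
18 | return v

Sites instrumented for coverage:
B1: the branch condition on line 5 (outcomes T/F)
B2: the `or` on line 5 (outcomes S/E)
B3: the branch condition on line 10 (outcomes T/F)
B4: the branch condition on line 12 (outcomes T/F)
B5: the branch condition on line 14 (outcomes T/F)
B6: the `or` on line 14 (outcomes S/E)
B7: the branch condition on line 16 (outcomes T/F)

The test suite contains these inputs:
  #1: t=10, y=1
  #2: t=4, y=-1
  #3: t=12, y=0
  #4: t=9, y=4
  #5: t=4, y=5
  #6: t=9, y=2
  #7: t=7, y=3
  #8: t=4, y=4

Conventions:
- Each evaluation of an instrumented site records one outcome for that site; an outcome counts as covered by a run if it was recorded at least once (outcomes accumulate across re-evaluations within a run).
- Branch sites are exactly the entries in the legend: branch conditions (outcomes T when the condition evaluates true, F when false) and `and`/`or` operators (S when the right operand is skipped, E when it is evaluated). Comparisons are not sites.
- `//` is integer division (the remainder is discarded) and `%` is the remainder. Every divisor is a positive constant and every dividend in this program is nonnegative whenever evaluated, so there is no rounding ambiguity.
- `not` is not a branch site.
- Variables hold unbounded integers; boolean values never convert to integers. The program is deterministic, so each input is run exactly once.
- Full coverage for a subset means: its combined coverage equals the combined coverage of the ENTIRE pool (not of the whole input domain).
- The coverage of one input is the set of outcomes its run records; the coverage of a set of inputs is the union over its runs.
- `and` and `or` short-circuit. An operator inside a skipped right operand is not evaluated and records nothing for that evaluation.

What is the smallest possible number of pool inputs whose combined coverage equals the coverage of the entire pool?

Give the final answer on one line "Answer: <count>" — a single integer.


test 1 (t=10, y=1) fires B2->S, B1->T, B4->T; hits B1=T, B2=S, B4=T
test 2 (t=4, y=-1) fires B2->E, B1->F, B3->T, B4->F, B6->S, B5->T; hits B1=F, B2=E, B3=T, B4=F, B5=T, B6=S
test 3 (t=12, y=0) fires B2->S, B1->T, B4->T; hits B1=T, B2=S, B4=T
test 4 (t=9, y=4) fires B2->S, B1->T, B4->T; hits B1=T, B2=S, B4=T
test 5 (t=4, y=5) fires B2->E, B1->F, B3->F, B4->F, B6->S, B5->T; hits B1=F, B2=E, B3=F, B4=F, B5=T, B6=S
test 6 (t=9, y=2) fires B2->S, B1->T, B4->T; hits B1=T, B2=S, B4=T
test 7 (t=7, y=3) fires B2->S, B1->T, B4->F, B6->E, B5->F, B7->T; hits B1=T, B2=S, B4=F, B5=F, B6=E, B7=T
test 8 (t=4, y=4) fires B2->E, B1->F, B3->F, B4->F, B6->S, B5->T; hits B1=F, B2=E, B3=F, B4=F, B5=T, B6=S
union over all inputs: B1=T, B1=F, B2=S, B2=E, B3=T, B3=F, B4=T, B4=F, B5=T, B5=F, B6=S, B6=E, B7=T (13 outcomes)
size 1 is not enough: best union over all size-1 subsets is 6/13
size 2 is not enough: best union over all size-2 subsets is 11/13
size 3 is not enough: best union over all size-3 subsets is 12/13
at size 4, {1, 2, 5, 7} reaches all 13 outcomes; every lexicographically earlier size-4 subset fails
Answer: 4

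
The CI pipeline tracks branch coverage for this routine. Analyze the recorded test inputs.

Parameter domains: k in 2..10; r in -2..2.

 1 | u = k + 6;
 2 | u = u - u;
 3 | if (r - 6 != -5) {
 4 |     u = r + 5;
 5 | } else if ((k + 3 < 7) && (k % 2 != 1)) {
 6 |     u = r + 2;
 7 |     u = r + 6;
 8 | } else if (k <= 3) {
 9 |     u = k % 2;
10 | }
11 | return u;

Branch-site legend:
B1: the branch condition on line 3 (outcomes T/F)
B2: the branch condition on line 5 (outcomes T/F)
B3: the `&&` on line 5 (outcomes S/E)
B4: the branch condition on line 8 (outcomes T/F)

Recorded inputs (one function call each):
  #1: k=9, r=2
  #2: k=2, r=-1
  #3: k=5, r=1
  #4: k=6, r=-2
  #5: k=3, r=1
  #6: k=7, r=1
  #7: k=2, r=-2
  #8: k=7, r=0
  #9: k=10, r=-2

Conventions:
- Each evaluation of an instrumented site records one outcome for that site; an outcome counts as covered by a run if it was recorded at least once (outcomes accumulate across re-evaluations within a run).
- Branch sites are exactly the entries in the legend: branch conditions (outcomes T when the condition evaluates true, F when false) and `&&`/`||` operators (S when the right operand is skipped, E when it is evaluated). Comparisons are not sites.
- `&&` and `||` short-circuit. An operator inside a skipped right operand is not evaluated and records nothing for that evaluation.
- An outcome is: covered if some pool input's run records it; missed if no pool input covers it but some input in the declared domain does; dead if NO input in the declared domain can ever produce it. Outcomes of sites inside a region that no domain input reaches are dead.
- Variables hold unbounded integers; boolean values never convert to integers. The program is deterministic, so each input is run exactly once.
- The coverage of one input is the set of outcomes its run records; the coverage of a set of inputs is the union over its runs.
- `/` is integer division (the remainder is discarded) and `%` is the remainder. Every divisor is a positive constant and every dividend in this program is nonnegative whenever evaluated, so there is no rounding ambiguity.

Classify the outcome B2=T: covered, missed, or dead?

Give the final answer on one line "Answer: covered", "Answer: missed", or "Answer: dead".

no pool input records B2=T
but domain input (k=2, r=1) does record it -> reachable, so missed

Answer: missed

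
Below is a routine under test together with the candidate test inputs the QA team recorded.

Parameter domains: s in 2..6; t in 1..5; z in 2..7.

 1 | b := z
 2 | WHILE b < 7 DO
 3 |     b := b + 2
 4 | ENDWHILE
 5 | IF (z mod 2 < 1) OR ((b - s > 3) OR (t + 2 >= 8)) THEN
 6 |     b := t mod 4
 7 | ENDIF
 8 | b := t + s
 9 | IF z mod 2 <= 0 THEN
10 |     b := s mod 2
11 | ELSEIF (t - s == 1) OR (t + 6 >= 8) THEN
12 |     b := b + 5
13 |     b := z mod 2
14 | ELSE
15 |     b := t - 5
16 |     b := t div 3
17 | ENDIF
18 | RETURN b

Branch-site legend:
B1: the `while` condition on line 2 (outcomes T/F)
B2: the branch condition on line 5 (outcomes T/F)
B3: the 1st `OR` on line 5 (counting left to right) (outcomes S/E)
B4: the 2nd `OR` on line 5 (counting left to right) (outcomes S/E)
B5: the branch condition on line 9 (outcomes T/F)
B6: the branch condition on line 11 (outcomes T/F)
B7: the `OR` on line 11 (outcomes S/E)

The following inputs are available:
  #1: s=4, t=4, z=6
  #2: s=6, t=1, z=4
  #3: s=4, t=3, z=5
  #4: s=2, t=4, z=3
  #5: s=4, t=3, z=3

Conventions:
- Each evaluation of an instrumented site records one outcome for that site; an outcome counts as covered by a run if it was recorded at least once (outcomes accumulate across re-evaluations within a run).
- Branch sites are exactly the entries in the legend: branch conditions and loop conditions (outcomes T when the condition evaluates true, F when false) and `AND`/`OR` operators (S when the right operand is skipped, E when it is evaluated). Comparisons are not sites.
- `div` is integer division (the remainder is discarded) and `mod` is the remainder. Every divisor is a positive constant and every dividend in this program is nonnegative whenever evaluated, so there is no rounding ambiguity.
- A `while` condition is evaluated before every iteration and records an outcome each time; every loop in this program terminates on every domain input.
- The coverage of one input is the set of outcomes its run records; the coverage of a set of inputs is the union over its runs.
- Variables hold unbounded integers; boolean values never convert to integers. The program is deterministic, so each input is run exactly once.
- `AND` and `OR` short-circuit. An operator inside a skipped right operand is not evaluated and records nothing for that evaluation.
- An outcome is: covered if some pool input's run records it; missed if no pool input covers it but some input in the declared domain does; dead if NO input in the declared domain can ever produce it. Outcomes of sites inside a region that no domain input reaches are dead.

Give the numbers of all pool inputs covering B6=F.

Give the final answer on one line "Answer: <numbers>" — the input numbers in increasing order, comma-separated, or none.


input #1 (s=4, t=4, z=6): does not produce B6=F
input #2 (s=6, t=1, z=4): does not produce B6=F
input #3 (s=4, t=3, z=5): does not produce B6=F
input #4 (s=2, t=4, z=3): does not produce B6=F
input #5 (s=4, t=3, z=3): does not produce B6=F
Answer: none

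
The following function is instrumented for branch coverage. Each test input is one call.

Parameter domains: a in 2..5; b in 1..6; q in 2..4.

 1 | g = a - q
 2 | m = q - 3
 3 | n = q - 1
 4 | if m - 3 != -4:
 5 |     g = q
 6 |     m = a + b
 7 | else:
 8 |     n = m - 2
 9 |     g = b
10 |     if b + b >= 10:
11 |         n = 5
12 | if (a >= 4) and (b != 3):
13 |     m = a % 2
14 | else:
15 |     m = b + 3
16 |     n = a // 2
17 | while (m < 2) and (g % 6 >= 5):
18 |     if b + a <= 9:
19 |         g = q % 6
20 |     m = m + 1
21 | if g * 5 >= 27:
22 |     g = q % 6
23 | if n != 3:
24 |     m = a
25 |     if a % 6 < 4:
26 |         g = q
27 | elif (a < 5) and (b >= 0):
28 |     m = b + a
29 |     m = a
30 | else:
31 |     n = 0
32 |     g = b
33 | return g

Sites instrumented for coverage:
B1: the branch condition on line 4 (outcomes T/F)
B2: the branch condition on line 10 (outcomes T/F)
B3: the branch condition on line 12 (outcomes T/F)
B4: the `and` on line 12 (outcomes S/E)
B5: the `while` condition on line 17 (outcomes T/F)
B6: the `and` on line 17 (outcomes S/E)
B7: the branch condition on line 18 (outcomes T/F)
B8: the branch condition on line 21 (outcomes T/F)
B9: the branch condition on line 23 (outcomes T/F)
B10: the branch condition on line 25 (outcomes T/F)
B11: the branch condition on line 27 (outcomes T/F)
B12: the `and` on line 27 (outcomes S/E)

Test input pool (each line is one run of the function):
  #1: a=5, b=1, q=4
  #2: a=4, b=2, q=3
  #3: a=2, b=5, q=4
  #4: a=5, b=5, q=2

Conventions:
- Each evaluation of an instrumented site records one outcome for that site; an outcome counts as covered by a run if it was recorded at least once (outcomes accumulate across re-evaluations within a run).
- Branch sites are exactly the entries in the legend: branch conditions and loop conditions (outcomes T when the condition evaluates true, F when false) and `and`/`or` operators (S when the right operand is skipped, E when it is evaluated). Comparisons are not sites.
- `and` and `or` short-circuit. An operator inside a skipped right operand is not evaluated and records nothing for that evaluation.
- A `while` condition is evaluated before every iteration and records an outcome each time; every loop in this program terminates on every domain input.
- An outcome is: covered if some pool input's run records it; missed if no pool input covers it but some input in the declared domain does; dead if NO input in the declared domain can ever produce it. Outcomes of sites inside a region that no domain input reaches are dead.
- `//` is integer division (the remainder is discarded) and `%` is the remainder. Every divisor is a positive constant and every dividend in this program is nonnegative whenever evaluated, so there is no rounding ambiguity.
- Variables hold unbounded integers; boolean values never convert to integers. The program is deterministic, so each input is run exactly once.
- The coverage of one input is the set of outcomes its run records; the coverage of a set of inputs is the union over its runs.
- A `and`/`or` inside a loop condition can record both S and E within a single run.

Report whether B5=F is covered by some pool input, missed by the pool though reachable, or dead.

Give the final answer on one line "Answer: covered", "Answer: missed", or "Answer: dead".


B5=F is recorded by pool input(s) 1, 2, 3, 4 -> covered
Answer: covered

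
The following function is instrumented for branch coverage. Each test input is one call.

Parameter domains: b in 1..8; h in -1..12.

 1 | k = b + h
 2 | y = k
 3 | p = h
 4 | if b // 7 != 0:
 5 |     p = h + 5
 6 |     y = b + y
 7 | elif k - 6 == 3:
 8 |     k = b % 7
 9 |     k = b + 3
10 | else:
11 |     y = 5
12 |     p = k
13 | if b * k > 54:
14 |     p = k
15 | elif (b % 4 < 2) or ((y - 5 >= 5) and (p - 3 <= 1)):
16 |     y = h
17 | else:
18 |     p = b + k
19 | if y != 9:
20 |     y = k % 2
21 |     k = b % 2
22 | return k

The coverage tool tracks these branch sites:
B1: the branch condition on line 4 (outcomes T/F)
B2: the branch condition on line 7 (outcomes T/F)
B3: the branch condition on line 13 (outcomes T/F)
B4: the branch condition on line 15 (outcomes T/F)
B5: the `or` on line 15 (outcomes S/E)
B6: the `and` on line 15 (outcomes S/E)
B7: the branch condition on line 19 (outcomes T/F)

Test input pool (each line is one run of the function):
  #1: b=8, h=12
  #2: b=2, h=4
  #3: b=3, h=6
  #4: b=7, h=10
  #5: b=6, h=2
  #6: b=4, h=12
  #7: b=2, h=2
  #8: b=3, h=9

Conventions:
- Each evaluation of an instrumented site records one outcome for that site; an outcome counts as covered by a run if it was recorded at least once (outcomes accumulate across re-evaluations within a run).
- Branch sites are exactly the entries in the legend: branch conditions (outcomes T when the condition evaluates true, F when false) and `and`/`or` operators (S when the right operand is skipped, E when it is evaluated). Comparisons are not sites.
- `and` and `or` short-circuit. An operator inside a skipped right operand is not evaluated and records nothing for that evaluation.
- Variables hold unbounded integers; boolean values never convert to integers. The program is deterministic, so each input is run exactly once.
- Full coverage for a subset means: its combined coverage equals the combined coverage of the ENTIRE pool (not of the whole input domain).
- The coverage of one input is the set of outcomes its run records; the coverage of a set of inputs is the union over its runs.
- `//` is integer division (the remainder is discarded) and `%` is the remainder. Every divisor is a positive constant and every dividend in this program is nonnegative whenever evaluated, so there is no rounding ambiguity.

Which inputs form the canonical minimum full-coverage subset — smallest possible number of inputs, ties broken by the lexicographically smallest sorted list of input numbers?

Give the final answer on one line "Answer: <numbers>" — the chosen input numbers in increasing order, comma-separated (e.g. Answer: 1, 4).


#1 (b=8, h=12) -> covered: B1=T, B3=T, B7=T
#2 (b=2, h=4) -> covered: B1=F, B2=F, B3=F, B4=F, B5=E, B6=S, B7=T
#3 (b=3, h=6) -> covered: B1=F, B2=T, B3=F, B4=F, B5=E, B6=S, B7=F
#4 (b=7, h=10) -> covered: B1=T, B3=T, B7=T
#5 (b=6, h=2) -> covered: B1=F, B2=F, B3=F, B4=F, B5=E, B6=S, B7=T
#6 (b=4, h=12) -> covered: B1=F, B2=F, B3=T, B7=T
#7 (b=2, h=2) -> covered: B1=F, B2=F, B3=F, B4=F, B5=E, B6=S, B7=T
#8 (b=3, h=9) -> covered: B1=F, B2=F, B3=F, B4=F, B5=E, B6=S, B7=T
union over all inputs: B1=T, B1=F, B2=T, B2=F, B3=T, B3=F, B4=F, B5=E, B6=S, B7=T, B7=F (11 outcomes)
checked all size-1 subsets: none covers 11 outcomes (max 7/11)
checked all size-2 subsets: none covers 11 outcomes (max 10/11)
the canonical winner is {1, 2, 3}: size 3, full 11-outcome coverage, earliest index list among size-3 covers
Answer: 1, 2, 3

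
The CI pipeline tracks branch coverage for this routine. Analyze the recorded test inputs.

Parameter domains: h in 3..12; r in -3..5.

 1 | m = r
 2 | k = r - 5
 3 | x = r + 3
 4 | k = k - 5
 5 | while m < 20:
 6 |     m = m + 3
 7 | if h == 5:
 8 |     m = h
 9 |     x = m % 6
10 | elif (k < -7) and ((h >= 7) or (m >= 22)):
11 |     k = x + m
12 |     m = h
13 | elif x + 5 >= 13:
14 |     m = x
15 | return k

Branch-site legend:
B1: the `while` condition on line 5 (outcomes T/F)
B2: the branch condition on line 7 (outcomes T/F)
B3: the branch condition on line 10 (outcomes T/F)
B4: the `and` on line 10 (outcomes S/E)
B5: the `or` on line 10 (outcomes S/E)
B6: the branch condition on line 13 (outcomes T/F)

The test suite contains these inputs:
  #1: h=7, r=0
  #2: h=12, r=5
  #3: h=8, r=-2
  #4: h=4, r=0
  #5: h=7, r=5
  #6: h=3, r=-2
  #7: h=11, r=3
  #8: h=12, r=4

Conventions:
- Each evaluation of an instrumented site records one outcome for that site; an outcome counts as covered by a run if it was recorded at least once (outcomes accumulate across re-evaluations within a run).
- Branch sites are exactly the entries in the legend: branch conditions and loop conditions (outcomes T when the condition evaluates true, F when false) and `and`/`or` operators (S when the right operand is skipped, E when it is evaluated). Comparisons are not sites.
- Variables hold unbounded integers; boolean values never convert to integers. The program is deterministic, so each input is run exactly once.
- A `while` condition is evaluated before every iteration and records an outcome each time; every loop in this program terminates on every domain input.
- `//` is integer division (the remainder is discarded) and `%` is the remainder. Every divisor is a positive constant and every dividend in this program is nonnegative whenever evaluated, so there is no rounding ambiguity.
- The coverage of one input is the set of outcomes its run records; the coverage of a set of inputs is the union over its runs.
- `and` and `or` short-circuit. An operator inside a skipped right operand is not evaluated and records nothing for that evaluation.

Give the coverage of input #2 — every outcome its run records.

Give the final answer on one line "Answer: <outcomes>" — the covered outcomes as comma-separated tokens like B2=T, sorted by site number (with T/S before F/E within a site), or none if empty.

Simulating input #2 (h=12, r=5) step by step:
  B1->T, B1->T, B1->T, B1->T, B1->T, B1->F, B2->F, B4->S, B3->F, B6->T
as a set, this run covers: B1=T, B1=F, B2=F, B3=F, B4=S, B6=T

Answer: B1=T, B1=F, B2=F, B3=F, B4=S, B6=T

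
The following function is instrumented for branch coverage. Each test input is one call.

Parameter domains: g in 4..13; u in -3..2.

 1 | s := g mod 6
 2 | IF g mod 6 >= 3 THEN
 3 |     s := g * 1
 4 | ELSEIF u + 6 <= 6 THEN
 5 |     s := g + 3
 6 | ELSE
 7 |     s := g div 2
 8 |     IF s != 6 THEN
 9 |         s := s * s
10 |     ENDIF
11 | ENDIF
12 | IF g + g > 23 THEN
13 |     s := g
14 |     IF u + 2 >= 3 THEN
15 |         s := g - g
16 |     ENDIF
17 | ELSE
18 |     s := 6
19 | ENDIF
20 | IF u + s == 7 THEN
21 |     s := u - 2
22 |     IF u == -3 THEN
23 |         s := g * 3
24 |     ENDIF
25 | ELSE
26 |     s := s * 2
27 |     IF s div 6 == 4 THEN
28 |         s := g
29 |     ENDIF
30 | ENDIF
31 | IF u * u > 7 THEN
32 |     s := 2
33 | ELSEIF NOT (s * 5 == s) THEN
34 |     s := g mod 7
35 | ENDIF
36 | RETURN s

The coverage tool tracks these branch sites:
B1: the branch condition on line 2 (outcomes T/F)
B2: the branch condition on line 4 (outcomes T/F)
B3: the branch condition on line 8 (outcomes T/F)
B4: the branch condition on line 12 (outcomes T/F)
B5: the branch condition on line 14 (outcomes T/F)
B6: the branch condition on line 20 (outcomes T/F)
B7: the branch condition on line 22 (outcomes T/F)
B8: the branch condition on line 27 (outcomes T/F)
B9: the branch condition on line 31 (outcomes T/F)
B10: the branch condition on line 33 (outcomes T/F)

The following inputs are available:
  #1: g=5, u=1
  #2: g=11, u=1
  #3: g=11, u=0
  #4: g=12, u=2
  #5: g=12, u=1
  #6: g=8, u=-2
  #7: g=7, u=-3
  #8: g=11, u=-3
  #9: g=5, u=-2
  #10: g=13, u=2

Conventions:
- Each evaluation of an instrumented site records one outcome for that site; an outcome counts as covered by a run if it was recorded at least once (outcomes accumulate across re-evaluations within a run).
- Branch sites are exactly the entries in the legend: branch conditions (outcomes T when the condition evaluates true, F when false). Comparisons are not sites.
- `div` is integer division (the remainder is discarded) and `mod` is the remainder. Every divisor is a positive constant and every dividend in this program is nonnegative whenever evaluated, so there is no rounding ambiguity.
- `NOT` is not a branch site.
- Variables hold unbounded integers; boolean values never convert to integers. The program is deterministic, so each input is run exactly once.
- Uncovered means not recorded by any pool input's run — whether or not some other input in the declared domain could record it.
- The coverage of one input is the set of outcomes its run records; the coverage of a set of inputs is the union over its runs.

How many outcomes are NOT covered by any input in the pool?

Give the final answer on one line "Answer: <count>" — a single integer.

#1 (g=5, u=1) -> B1->T, B4->F, B6->T, B7->F, B9->F, B10->T; covered: B1=T, B4=F, B6=T, B7=F, B9=F, B10=T
#2 (g=11, u=1) -> B1->T, B4->F, B6->T, B7->F, B9->F, B10->T; covered: B1=T, B4=F, B6=T, B7=F, B9=F, B10=T
#3 (g=11, u=0) -> B1->T, B4->F, B6->F, B8->F, B9->F, B10->T; covered: B1=T, B4=F, B6=F, B8=F, B9=F, B10=T
#4 (g=12, u=2) -> B1->F, B2->F, B3->F, B4->T, B5->T, B6->F, B8->F, B9->F, B10->F; covered: B1=F, B2=F, B3=F, B4=T, B5=T, B6=F, B8=F, B9=F, B10=F
#5 (g=12, u=1) -> B1->F, B2->F, B3->F, B4->T, B5->T, B6->F, B8->F, B9->F, B10->F; covered: B1=F, B2=F, B3=F, B4=T, B5=T, B6=F, B8=F, B9=F, B10=F
#6 (g=8, u=-2) -> B1->F, B2->T, B4->F, B6->F, B8->F, B9->F, B10->T; covered: B1=F, B2=T, B4=F, B6=F, B8=F, B9=F, B10=T
#7 (g=7, u=-3) -> B1->F, B2->T, B4->F, B6->F, B8->F, B9->T; covered: B1=F, B2=T, B4=F, B6=F, B8=F, B9=T
#8 (g=11, u=-3) -> B1->T, B4->F, B6->F, B8->F, B9->T; covered: B1=T, B4=F, B6=F, B8=F, B9=T
#9 (g=5, u=-2) -> B1->T, B4->F, B6->F, B8->F, B9->F, B10->T; covered: B1=T, B4=F, B6=F, B8=F, B9=F, B10=T
#10 (g=13, u=2) -> B1->F, B2->F, B3->F, B4->T, B5->T, B6->F, B8->F, B9->F, B10->F; covered: B1=F, B2=F, B3=F, B4=T, B5=T, B6=F, B8=F, B9=F, B10=F
union over the pool: B1=T, B1=F, B2=T, B2=F, B3=F, B4=T, B4=F, B5=T, B6=T, B6=F, B7=F, B8=F, B9=T, B9=F, B10=T, B10=F
uncovered (4 of 20): B3=T, B5=F, B7=T, B8=T

Answer: 4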